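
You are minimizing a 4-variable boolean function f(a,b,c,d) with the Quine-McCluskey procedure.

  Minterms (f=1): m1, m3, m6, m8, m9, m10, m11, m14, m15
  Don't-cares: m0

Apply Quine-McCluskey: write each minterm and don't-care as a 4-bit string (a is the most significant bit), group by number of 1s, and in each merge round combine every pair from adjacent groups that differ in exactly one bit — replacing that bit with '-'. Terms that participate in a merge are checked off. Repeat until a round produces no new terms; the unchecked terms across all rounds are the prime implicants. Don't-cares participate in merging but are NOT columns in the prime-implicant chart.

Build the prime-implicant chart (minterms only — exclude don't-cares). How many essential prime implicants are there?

3

Round 0: 0000✓ 0001✓ 0011✓ 0110✓ 1000✓ 1001✓ 1010✓ 1011✓ 1110✓ 1111✓
Round 1: -000✓ -001✓ -011✓ -110 00-1✓ 000-✓ 1-10✓ 1-11✓ 10-0✓ 10-1✓ 100-✓ 101-✓ 111-✓
Round 2: -0-1 -00- 1-1- 10--
PIs = {-0-1, -00-, -110, 1-1-, 10--}
Coverage chart:
  m1: -0-1,-00-
  m3: -0-1 ←essential
  m6: -110 ←essential
  m8: -00-,10--
  m9: -0-1,-00-,10--
  m10: 1-1-,10--
  m11: -0-1,1-1-,10--
  m14: -110,1-1-
  m15: 1-1- ←essential
Essential: -0-1, -110, 1-1-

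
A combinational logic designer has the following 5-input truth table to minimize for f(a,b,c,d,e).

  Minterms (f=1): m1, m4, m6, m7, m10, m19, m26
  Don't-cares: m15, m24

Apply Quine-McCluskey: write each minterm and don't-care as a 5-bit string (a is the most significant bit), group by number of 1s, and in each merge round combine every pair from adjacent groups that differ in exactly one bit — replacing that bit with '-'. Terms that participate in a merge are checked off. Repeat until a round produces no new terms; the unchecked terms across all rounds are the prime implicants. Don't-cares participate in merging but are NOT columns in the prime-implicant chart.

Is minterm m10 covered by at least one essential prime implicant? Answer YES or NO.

YES

Round 0: 00001 00100✓ 00110✓ 00111✓ 01010✓ 01111✓ 10011 11000✓ 11010✓
Round 1: -1010 0-111 001-0 0011- 110-0
PIs = {-1010, 0-111, 00001, 001-0, 0011-, 10011, 110-0}
Coverage chart:
  m1: 00001 ←essential
  m4: 001-0 ←essential
  m6: 001-0,0011-
  m7: 0-111,0011-
  m10: -1010 ←essential
  m19: 10011 ←essential
  m26: -1010,110-0
Essential: -1010, 00001, 001-0, 10011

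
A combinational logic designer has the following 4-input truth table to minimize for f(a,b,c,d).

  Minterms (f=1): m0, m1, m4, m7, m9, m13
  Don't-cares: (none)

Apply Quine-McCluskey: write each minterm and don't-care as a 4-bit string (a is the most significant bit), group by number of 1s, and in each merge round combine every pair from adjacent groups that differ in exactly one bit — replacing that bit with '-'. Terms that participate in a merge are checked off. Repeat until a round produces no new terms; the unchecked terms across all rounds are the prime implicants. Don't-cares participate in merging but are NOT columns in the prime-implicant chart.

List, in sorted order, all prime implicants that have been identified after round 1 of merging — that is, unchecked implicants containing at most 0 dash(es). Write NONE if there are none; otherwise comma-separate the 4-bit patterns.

[col 0] 0000*, 0001*, 0100*, 0111, 1001*, 1101*
[col 1] -001, 0-00, 000-, 1-01
Prime implicants: -001, 0-00, 000-, 0111, 1-01

0111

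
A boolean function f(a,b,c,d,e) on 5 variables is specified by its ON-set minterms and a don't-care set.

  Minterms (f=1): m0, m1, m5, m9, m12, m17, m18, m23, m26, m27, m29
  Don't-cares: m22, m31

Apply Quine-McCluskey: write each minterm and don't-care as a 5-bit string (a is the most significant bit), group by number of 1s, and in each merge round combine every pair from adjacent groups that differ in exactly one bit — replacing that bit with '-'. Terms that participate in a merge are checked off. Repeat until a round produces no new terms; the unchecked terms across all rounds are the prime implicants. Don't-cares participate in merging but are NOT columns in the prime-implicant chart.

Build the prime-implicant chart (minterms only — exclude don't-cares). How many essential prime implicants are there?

Round 0: 00000✓ 00001✓ 00101✓ 01001✓ 01100 10001✓ 10010✓ 10110✓ 10111✓ 11010✓ 11011✓ 11101✓ 11111✓
Round 1: -0001 0-001 00-01 0000- 1-010 1-111 10-10 1011- 11-11 1101- 111-1
PIs = {-0001, 0-001, 00-01, 0000-, 01100, 1-010, 1-111, 10-10, 1011-, 11-11, 1101-, 111-1}
Coverage chart:
  m0: 0000- ←essential
  m1: -0001,0-001,00-01,0000-
  m5: 00-01 ←essential
  m9: 0-001 ←essential
  m12: 01100 ←essential
  m17: -0001 ←essential
  m18: 1-010,10-10
  m23: 1-111,1011-
  m26: 1-010,1101-
  m27: 11-11,1101-
  m29: 111-1 ←essential
Essential: -0001, 0-001, 00-01, 0000-, 01100, 111-1

6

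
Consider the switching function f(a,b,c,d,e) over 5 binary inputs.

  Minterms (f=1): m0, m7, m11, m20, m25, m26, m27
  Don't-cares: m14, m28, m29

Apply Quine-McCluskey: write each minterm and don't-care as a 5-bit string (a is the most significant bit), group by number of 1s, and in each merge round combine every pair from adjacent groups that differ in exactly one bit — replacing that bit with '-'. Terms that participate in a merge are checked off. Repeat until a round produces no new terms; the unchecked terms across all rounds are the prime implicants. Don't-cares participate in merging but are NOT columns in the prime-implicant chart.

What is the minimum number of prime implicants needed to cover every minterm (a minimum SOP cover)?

6

Round 0: 00000 00111 01011✓ 01110 10100✓ 11001✓ 11010✓ 11011✓ 11100✓ 11101✓
Round 1: -1011 1-100 11-01 110-1 1101- 1110-
PIs = {-1011, 00000, 00111, 01110, 1-100, 11-01, 110-1, 1101-, 1110-}
Coverage chart:
  m0: 00000 ←essential
  m7: 00111 ←essential
  m11: -1011 ←essential
  m20: 1-100 ←essential
  m25: 11-01,110-1
  m26: 1101- ←essential
  m27: -1011,110-1,1101-
Essential: -1011, 00000, 00111, 1-100, 1101-
Petrick residual → 11-01
Min cover (6 terms): bc'de + a'b'c'd'e' + a'b'cde + acd'e' + abd'e + abc'd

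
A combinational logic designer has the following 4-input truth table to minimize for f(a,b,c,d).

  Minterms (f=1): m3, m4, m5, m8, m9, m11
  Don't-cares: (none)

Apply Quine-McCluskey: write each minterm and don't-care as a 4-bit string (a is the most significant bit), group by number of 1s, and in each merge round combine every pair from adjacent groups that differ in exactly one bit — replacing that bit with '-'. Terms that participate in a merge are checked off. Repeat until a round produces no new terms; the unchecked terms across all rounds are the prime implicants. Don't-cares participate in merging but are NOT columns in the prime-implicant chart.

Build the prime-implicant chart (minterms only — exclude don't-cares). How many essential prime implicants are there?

3

[col 0] 0011*, 0100*, 0101*, 1000*, 1001*, 1011*
[col 1] -011, 010-, 10-1, 100-
Prime implicants: -011, 010-, 10-1, 100-
PI chart (minterm → PIs covering it):
  3 | -011  (sole → essential)
  4 | 010-  (sole → essential)
  5 | 010-  (sole → essential)
  8 | 100-  (sole → essential)
  9 | 10-1,100-
  11 | -011,10-1
Essential prime implicants: -011, 010-, 100-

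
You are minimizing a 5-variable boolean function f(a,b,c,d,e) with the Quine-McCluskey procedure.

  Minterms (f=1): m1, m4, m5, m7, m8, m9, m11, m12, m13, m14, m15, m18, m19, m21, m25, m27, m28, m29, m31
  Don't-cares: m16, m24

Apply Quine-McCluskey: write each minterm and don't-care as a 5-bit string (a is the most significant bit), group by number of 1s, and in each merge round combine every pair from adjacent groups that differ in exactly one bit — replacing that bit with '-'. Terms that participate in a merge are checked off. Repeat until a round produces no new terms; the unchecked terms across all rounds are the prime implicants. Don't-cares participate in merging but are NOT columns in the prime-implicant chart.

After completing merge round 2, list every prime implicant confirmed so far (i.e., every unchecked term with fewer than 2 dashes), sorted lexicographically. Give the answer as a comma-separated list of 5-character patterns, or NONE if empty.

1-000, 1-011, 100-0, 1001-

size-2^0 implicants → 00001(✓)  00100(✓)  00101(✓)  00111(✓)  01000(✓)  01001(✓)  01011(✓)  01100(✓)  01101(✓)  01110(✓)  01111(✓)  10000(✓)  10010(✓)  10011(✓)  10101(✓)  11000(✓)  11001(✓)  11011(✓)  11100(✓)  11101(✓)  11111(✓)
size-2^1 implicants → -0101(✓)  -1000(✓)  -1001(✓)  -1011(✓)  -1100(✓)  -1101(✓)  -1111(✓)  0-001(✓)  0-100(✓)  0-101(✓)  0-111(✓)  00-01(✓)  001-1(✓)  0010-(✓)  01-00(✓)  01-01(✓)  01-11(✓)  010-1(✓)  0100-(✓)  011-0(✓)  011-1(✓)  0110-(✓)  0111-(✓)  1-000  1-011  1-101(✓)  100-0  1001-  11-00(✓)  11-01(✓)  11-11(✓)  110-1(✓)  1100-(✓)  111-1(✓)  1110-(✓)
size-2^2 implicants → --101  -1-00(✓)  -1-01(✓)  -1-11(✓)  -10-1(✓)  -100-(✓)  -11-1(✓)  -110-(✓)  0--01  0-1-1  0-10-  01--1(✓)  01-0-(✓)  011--  11--1(✓)  11-0-(✓)
size-2^3 implicants → -1--1  -1-0-
Unchecked terms (primes): --101, -1--1, -1-0-, 0--01, 0-1-1, 0-10-, 011--, 1-000, 1-011, 100-0, 1001-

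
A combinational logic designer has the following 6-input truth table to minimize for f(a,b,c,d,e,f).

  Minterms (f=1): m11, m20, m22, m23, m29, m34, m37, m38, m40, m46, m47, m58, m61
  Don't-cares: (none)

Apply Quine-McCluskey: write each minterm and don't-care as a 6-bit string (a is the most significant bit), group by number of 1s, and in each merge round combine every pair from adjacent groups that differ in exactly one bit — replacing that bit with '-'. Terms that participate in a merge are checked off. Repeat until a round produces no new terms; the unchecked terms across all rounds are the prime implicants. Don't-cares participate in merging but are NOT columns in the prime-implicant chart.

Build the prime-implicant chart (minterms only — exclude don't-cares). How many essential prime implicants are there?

9

Round 0: 001011 010100✓ 010110✓ 010111✓ 011101✓ 100010✓ 100101 100110✓ 101000 101110✓ 101111✓ 111010 111101✓
Round 1: -11101 0101-0 01011- 10-110 100-10 10111-
PIs = {-11101, 001011, 0101-0, 01011-, 10-110, 100-10, 100101, 101000, 10111-, 111010}
Coverage chart:
  m11: 001011 ←essential
  m20: 0101-0 ←essential
  m22: 0101-0,01011-
  m23: 01011- ←essential
  m29: -11101 ←essential
  m34: 100-10 ←essential
  m37: 100101 ←essential
  m38: 10-110,100-10
  m40: 101000 ←essential
  m46: 10-110,10111-
  m47: 10111- ←essential
  m58: 111010 ←essential
  m61: -11101 ←essential
Essential: -11101, 001011, 0101-0, 01011-, 100-10, 100101, 101000, 10111-, 111010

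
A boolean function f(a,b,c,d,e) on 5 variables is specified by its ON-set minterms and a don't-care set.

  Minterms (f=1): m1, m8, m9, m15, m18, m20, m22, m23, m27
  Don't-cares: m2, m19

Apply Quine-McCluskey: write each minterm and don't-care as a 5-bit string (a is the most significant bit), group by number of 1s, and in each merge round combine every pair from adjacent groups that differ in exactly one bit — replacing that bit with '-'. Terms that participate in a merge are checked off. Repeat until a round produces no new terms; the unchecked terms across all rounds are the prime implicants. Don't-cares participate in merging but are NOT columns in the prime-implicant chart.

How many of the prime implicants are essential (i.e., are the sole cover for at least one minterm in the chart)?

6

size-2^0 implicants → 00001(✓)  00010(✓)  01000(✓)  01001(✓)  01111  10010(✓)  10011(✓)  10100(✓)  10110(✓)  10111(✓)  11011(✓)
size-2^1 implicants → -0010  0-001  0100-  1-011  10-10(✓)  10-11(✓)  1001-(✓)  101-0  1011-(✓)
size-2^2 implicants → 10-1-
Unchecked terms (primes): -0010, 0-001, 0100-, 01111, 1-011, 10-1-, 101-0
Minterm coverage:
  m1 ⊆ 0-001 [E]
  m8 ⊆ 0100- [E]
  m9 ⊆ 0-001,0100-
  m15 ⊆ 01111 [E]
  m18 ⊆ -0010,10-1-
  m20 ⊆ 101-0 [E]
  m22 ⊆ 10-1-,101-0
  m23 ⊆ 10-1- [E]
  m27 ⊆ 1-011 [E]
E = {0-001, 0100-, 01111, 1-011, 10-1-, 101-0}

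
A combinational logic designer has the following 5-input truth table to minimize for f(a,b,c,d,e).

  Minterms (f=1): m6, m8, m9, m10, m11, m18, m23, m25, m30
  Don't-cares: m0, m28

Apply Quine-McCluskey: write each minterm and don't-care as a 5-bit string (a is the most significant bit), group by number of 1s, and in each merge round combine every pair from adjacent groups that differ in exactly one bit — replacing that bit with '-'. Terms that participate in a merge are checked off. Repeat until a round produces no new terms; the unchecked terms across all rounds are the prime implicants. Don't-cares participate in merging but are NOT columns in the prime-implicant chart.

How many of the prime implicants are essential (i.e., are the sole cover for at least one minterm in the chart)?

6

Round 0: 00000✓ 00110 01000✓ 01001✓ 01010✓ 01011✓ 10010 10111 11001✓ 11100✓ 11110✓
Round 1: -1001 0-000 010-0✓ 010-1✓ 0100-✓ 0101-✓ 111-0
Round 2: 010--
PIs = {-1001, 0-000, 00110, 010--, 10010, 10111, 111-0}
Coverage chart:
  m6: 00110 ←essential
  m8: 0-000,010--
  m9: -1001,010--
  m10: 010-- ←essential
  m11: 010-- ←essential
  m18: 10010 ←essential
  m23: 10111 ←essential
  m25: -1001 ←essential
  m30: 111-0 ←essential
Essential: -1001, 00110, 010--, 10010, 10111, 111-0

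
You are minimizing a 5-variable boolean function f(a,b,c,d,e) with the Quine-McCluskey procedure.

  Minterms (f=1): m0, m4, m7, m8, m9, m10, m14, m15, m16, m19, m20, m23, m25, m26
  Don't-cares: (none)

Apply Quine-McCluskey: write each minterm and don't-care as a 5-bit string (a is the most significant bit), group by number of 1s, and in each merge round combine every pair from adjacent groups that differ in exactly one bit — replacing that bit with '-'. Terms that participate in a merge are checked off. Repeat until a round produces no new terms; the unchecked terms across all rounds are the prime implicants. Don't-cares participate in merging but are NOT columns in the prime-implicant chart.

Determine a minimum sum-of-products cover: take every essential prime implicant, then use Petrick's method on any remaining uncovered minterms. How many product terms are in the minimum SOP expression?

[col 0] 00000*, 00100*, 00111*, 01000*, 01001*, 01010*, 01110*, 01111*, 10000*, 10011*, 10100*, 10111*, 11001*, 11010*
[col 1] -0000*, -0100*, -0111, -1001, -1010, 0-000, 0-111, 00-00*, 01-10, 010-0, 0100-, 0111-, 10-00*, 10-11
[col 2] -0-00
Prime implicants: -0-00, -0111, -1001, -1010, 0-000, 0-111, 01-10, 010-0, 0100-, 0111-, 10-11
PI chart (minterm → PIs covering it):
  0 | -0-00,0-000
  4 | -0-00  (sole → essential)
  7 | -0111,0-111
  8 | 0-000,010-0,0100-
  9 | -1001,0100-
  10 | -1010,01-10,010-0
  14 | 01-10,0111-
  15 | 0-111,0111-
  16 | -0-00  (sole → essential)
  19 | 10-11  (sole → essential)
  20 | -0-00  (sole → essential)
  23 | -0111,10-11
  25 | -1001  (sole → essential)
  26 | -1010  (sole → essential)
Essential prime implicants: -0-00, -1001, -1010, 10-11
Petrick residual → -0111, 0-000, 0111-
Minimum SOP uses 7 PIs: b'd'e' + b'cde + bc'd'e + bc'de' + a'c'd'e' + a'bcd + ab'de

7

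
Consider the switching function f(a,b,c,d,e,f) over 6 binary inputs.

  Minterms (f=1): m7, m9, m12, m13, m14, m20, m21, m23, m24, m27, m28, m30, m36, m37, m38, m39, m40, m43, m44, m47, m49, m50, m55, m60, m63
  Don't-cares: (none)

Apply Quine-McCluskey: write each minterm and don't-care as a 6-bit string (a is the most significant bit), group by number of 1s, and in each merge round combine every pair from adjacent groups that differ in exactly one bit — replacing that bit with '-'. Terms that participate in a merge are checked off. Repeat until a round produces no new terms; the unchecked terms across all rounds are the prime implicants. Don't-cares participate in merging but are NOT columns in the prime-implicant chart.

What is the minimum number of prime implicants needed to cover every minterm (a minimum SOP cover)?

size-2^0 implicants → 000111(✓)  001001(✓)  001100(✓)  001101(✓)  001110(✓)  010100(✓)  010101(✓)  010111(✓)  011000(✓)  011011  011100(✓)  011110(✓)  100100(✓)  100101(✓)  100110(✓)  100111(✓)  101000(✓)  101011(✓)  101100(✓)  101111(✓)  110001  110010  110111(✓)  111100(✓)  111111(✓)
size-2^1 implicants → -00111(✓)  -01100(✓)  -10111(✓)  -11100(✓)  0-0111(✓)  0-1100(✓)  0-1110(✓)  001-01  0011-0(✓)  00110-  01-100  0101-1  01010-  011-00  0111-0(✓)  1-0111(✓)  1-1100(✓)  1-1111(✓)  10-100  10-111(✓)  1001-0(✓)  1001-1(✓)  10010-(✓)  10011-(✓)  101-00  101-11  11-111(✓)
size-2^2 implicants → --0111  --1100  0-11-0  1--111  1001--
Unchecked terms (primes): --0111, --1100, 0-11-0, 001-01, 00110-, 01-100, 0101-1, 01010-, 011-00, 011011, 1--111, 10-100, 1001--, 101-00, 101-11, 110001, 110010
Minterm coverage:
  m7 ⊆ --0111 [E]
  m9 ⊆ 001-01 [E]
  m12 ⊆ --1100,0-11-0,00110-
  m13 ⊆ 001-01,00110-
  m14 ⊆ 0-11-0 [E]
  m20 ⊆ 01-100,01010-
  m21 ⊆ 0101-1,01010-
  m23 ⊆ --0111,0101-1
  m24 ⊆ 011-00 [E]
  m27 ⊆ 011011 [E]
  m28 ⊆ --1100,0-11-0,01-100,011-00
  m30 ⊆ 0-11-0 [E]
  m36 ⊆ 10-100,1001--
  m37 ⊆ 1001-- [E]
  m38 ⊆ 1001-- [E]
  m39 ⊆ --0111,1--111,1001--
  m40 ⊆ 101-00 [E]
  m43 ⊆ 101-11 [E]
  m44 ⊆ --1100,10-100,101-00
  m47 ⊆ 1--111,101-11
  m49 ⊆ 110001 [E]
  m50 ⊆ 110010 [E]
  m55 ⊆ --0111,1--111
  m60 ⊆ --1100 [E]
  m63 ⊆ 1--111 [E]
E = {--0111, --1100, 0-11-0, 001-01, 011-00, 011011, 1--111, 1001--, 101-00, 101-11, 110001, 110010}
Petrick residual → 01010-
Cover = c'def + cde'f' + a'cdf' + a'b'ce'f + a'bc'de' + a'bce'f' + a'bcd'ef + adef + ab'c'd + ab'ce'f' + ab'cef + abc'd'e'f + abc'd'ef'  |cover|=13

13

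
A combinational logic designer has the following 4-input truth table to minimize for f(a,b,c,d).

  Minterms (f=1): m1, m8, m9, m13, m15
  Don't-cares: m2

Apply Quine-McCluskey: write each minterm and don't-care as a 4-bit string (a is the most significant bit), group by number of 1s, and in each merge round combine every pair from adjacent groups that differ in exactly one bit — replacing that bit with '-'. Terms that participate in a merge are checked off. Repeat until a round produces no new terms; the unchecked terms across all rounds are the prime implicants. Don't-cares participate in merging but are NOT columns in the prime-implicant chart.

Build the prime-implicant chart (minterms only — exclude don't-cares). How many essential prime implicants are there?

Round 0: 0001✓ 0010 1000✓ 1001✓ 1101✓ 1111✓
Round 1: -001 1-01 100- 11-1
PIs = {-001, 0010, 1-01, 100-, 11-1}
Coverage chart:
  m1: -001 ←essential
  m8: 100- ←essential
  m9: -001,1-01,100-
  m13: 1-01,11-1
  m15: 11-1 ←essential
Essential: -001, 100-, 11-1

3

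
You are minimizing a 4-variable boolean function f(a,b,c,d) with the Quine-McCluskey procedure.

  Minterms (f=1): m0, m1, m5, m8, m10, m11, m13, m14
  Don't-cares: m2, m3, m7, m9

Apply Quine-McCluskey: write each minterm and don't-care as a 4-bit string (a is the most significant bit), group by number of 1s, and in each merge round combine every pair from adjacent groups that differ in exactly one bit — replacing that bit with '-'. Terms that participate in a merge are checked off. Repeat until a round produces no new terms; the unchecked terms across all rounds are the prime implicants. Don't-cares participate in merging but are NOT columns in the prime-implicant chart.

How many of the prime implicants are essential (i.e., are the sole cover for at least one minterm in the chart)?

[col 0] 0000*, 0001*, 0010*, 0011*, 0101*, 0111*, 1000*, 1001*, 1010*, 1011*, 1101*, 1110*
[col 1] -000*, -001*, -010*, -011*, -101*, 0-01*, 0-11*, 00-0*, 00-1*, 000-*, 001-*, 01-1*, 1-01*, 1-10, 10-0*, 10-1*, 100-*, 101-*
[col 2] --01, -0-0*, -0-1*, -00-*, -01-*, 0--1, 00--*, 10--*
[col 3] -0--
Prime implicants: --01, -0--, 0--1, 1-10
PI chart (minterm → PIs covering it):
  0 | -0--  (sole → essential)
  1 | --01,-0--,0--1
  5 | --01,0--1
  8 | -0--  (sole → essential)
  10 | -0--,1-10
  11 | -0--  (sole → essential)
  13 | --01  (sole → essential)
  14 | 1-10  (sole → essential)
Essential prime implicants: --01, -0--, 1-10

3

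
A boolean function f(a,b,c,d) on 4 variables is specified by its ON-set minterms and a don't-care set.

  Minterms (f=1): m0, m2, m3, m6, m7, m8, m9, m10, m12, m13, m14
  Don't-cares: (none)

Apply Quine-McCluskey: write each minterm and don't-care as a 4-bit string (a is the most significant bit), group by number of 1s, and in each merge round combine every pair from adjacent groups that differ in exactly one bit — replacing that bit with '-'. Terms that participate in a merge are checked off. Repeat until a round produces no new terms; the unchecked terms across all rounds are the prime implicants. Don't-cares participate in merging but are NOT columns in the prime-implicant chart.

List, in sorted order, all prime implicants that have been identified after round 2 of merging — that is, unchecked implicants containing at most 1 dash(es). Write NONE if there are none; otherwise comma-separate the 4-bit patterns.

size-2^0 implicants → 0000(✓)  0010(✓)  0011(✓)  0110(✓)  0111(✓)  1000(✓)  1001(✓)  1010(✓)  1100(✓)  1101(✓)  1110(✓)
size-2^1 implicants → -000(✓)  -010(✓)  -110(✓)  0-10(✓)  0-11(✓)  00-0(✓)  001-(✓)  011-(✓)  1-00(✓)  1-01(✓)  1-10(✓)  10-0(✓)  100-(✓)  11-0(✓)  110-(✓)
size-2^2 implicants → --10  -0-0  0-1-  1--0  1-0-
Unchecked terms (primes): --10, -0-0, 0-1-, 1--0, 1-0-

NONE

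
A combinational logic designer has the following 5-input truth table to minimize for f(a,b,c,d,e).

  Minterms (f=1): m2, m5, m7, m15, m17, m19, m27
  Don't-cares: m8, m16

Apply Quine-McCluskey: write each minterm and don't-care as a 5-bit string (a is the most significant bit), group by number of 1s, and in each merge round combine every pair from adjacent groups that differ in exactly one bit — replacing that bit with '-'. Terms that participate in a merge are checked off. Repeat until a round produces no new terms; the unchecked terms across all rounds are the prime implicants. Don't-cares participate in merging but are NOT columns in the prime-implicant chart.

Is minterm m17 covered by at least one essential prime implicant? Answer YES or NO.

[col 0] 00010, 00101*, 00111*, 01000, 01111*, 10000*, 10001*, 10011*, 11011*
[col 1] 0-111, 001-1, 1-011, 100-1, 1000-
Prime implicants: 0-111, 00010, 001-1, 01000, 1-011, 100-1, 1000-
PI chart (minterm → PIs covering it):
  2 | 00010  (sole → essential)
  5 | 001-1  (sole → essential)
  7 | 0-111,001-1
  15 | 0-111  (sole → essential)
  17 | 100-1,1000-
  19 | 1-011,100-1
  27 | 1-011  (sole → essential)
Essential prime implicants: 0-111, 00010, 001-1, 1-011

NO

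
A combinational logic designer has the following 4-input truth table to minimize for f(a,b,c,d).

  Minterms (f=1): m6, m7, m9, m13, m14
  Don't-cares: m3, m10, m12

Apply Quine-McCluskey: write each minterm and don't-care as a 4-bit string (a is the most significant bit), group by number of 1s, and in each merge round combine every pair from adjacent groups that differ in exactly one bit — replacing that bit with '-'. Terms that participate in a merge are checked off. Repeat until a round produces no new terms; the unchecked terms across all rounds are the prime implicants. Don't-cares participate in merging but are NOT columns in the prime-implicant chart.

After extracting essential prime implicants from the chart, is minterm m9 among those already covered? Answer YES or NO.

[col 0] 0011*, 0110*, 0111*, 1001*, 1010*, 1100*, 1101*, 1110*
[col 1] -110, 0-11, 011-, 1-01, 1-10, 11-0, 110-
Prime implicants: -110, 0-11, 011-, 1-01, 1-10, 11-0, 110-
PI chart (minterm → PIs covering it):
  6 | -110,011-
  7 | 0-11,011-
  9 | 1-01  (sole → essential)
  13 | 1-01,110-
  14 | -110,1-10,11-0
Essential prime implicants: 1-01

YES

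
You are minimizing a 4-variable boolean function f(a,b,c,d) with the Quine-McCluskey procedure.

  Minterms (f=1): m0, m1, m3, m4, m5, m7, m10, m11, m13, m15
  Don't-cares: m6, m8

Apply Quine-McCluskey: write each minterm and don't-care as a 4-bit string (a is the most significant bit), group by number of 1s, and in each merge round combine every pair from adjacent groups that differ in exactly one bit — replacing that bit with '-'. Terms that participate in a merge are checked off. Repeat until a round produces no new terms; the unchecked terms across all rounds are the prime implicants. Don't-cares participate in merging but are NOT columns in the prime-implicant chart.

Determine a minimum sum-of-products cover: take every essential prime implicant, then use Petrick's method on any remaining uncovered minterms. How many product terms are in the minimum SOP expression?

4

[col 0] 0000*, 0001*, 0011*, 0100*, 0101*, 0110*, 0111*, 1000*, 1010*, 1011*, 1101*, 1111*
[col 1] -000, -011*, -101*, -111*, 0-00*, 0-01*, 0-11*, 00-1*, 000-*, 01-0*, 01-1*, 010-*, 011-*, 1-11*, 10-0, 101-, 11-1*
[col 2] --11, -1-1, 0--1, 0-0-, 01--
Prime implicants: --11, -000, -1-1, 0--1, 0-0-, 01--, 10-0, 101-
PI chart (minterm → PIs covering it):
  0 | -000,0-0-
  1 | 0--1,0-0-
  3 | --11,0--1
  4 | 0-0-,01--
  5 | -1-1,0--1,0-0-,01--
  7 | --11,-1-1,0--1,01--
  10 | 10-0,101-
  11 | --11,101-
  13 | -1-1  (sole → essential)
  15 | --11,-1-1
Essential prime implicants: -1-1
Petrick residual → --11, 0-0-, 10-0
Minimum SOP uses 4 PIs: cd + bd + a'c' + ab'd'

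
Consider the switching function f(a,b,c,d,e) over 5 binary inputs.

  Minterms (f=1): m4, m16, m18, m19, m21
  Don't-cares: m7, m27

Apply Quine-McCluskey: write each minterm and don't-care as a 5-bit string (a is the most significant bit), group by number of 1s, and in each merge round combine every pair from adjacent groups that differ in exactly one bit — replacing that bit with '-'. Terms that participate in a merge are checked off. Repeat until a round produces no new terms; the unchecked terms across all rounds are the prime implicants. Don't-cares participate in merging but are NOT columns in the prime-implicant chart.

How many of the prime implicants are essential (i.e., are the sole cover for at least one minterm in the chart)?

Round 0: 00100 00111 10000✓ 10010✓ 10011✓ 10101 11011✓
Round 1: 1-011 100-0 1001-
PIs = {00100, 00111, 1-011, 100-0, 1001-, 10101}
Coverage chart:
  m4: 00100 ←essential
  m16: 100-0 ←essential
  m18: 100-0,1001-
  m19: 1-011,1001-
  m21: 10101 ←essential
Essential: 00100, 100-0, 10101

3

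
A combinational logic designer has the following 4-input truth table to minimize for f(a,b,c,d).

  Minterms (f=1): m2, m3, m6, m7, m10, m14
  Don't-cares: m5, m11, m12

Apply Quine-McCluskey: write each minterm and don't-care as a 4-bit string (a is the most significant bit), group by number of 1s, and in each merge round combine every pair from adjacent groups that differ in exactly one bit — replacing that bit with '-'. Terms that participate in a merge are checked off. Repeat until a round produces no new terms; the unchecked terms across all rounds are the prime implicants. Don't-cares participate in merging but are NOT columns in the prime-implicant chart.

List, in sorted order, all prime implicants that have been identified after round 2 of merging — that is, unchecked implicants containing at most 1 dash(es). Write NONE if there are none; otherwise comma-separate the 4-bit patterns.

01-1, 11-0

[col 0] 0010*, 0011*, 0101*, 0110*, 0111*, 1010*, 1011*, 1100*, 1110*
[col 1] -010*, -011*, -110*, 0-10*, 0-11*, 001-*, 01-1, 011-*, 1-10*, 101-*, 11-0
[col 2] --10, -01-, 0-1-
Prime implicants: --10, -01-, 0-1-, 01-1, 11-0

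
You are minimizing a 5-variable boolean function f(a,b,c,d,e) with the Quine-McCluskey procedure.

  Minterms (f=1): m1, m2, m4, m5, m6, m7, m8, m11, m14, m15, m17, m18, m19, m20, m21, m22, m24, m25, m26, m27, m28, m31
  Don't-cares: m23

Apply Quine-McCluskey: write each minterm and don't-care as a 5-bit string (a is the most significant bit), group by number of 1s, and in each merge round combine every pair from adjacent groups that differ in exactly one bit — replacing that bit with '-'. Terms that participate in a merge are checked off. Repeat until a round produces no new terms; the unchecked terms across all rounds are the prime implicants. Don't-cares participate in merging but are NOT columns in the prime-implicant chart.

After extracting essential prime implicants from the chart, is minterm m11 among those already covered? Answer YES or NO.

[col 0] 00001*, 00010*, 00100*, 00101*, 00110*, 00111*, 01000*, 01011*, 01110*, 01111*, 10001*, 10010*, 10011*, 10100*, 10101*, 10110*, 10111*, 11000*, 11001*, 11010*, 11011*, 11100*, 11111*
[col 1] -0001*, -0010*, -0100*, -0101*, -0110*, -0111*, -1000, -1011*, -1111*, 0-110*, 0-111*, 00-01*, 00-10*, 001-0*, 001-1*, 0010-*, 0011-*, 01-11*, 0111-*, 1-001*, 1-010*, 1-011*, 1-100, 1-111*, 10-01*, 10-10*, 10-11*, 100-1*, 1001-*, 101-0*, 101-1*, 1010-*, 1011-*, 11-00, 11-11*, 110-0*, 110-1*, 1100-*, 1101-*
[col 2] --111, -0-01, -0-10, -01-0*, -01-1*, -010-*, -011-*, -1-11, 0-11-, 001--*, 1--11, 1-0-1, 1-01-, 10--1, 10-1-, 101--*, 110--
[col 3] -01--
Prime implicants: --111, -0-01, -0-10, -01--, -1-11, -1000, 0-11-, 1--11, 1-0-1, 1-01-, 1-100, 10--1, 10-1-, 11-00, 110--
PI chart (minterm → PIs covering it):
  1 | -0-01  (sole → essential)
  2 | -0-10  (sole → essential)
  4 | -01--  (sole → essential)
  5 | -0-01,-01--
  6 | -0-10,-01--,0-11-
  7 | --111,-01--,0-11-
  8 | -1000  (sole → essential)
  11 | -1-11  (sole → essential)
  14 | 0-11-  (sole → essential)
  15 | --111,-1-11,0-11-
  17 | -0-01,1-0-1,10--1
  18 | -0-10,1-01-,10-1-
  19 | 1--11,1-0-1,1-01-,10--1,10-1-
  20 | -01--,1-100
  21 | -0-01,-01--,10--1
  22 | -0-10,-01--,10-1-
  24 | -1000,11-00,110--
  25 | 1-0-1,110--
  26 | 1-01-,110--
  27 | -1-11,1--11,1-0-1,1-01-,110--
  28 | 1-100,11-00
  31 | --111,-1-11,1--11
Essential prime implicants: -0-01, -0-10, -01--, -1-11, -1000, 0-11-

YES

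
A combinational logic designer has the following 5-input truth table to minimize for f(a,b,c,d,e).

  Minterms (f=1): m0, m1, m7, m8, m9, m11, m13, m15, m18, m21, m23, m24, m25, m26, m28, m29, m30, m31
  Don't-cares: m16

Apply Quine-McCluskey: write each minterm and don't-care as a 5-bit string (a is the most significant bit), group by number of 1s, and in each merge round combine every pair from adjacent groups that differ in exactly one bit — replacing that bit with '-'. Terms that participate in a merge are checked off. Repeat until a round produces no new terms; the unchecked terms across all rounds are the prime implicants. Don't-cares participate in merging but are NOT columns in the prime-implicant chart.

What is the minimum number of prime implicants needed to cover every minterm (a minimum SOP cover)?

Round 0: 00000✓ 00001✓ 00111✓ 01000✓ 01001✓ 01011✓ 01101✓ 01111✓ 10000✓ 10010✓ 10101✓ 10111✓ 11000✓ 11001✓ 11010✓ 11100✓ 11101✓ 11110✓ 11111✓
Round 1: -0000✓ -0111✓ -1000✓ -1001✓ -1101✓ -1111✓ 0-000✓ 0-001✓ 0-111✓ 0000-✓ 01-01✓ 01-11✓ 010-1✓ 0100-✓ 011-1✓ 1-000✓ 1-010✓ 1-101✓ 1-111✓ 100-0✓ 101-1✓ 11-00✓ 11-01✓ 11-10✓ 110-0✓ 1100-✓ 111-0✓ 111-1✓ 1110-✓ 1111-✓
Round 2: --000 --111 -1-01 -100- -11-1 0-00- 01--1 1-0-0 1-1-1 11--0 11-0- 111--
PIs = {--000, --111, -1-01, -100-, -11-1, 0-00-, 01--1, 1-0-0, 1-1-1, 11--0, 11-0-, 111--}
Coverage chart:
  m0: --000,0-00-
  m1: 0-00- ←essential
  m7: --111 ←essential
  m8: --000,-100-,0-00-
  m9: -1-01,-100-,0-00-,01--1
  m11: 01--1 ←essential
  m13: -1-01,-11-1,01--1
  m15: --111,-11-1,01--1
  m18: 1-0-0 ←essential
  m21: 1-1-1 ←essential
  m23: --111,1-1-1
  m24: --000,-100-,1-0-0,11--0,11-0-
  m25: -1-01,-100-,11-0-
  m26: 1-0-0,11--0
  m28: 11--0,11-0-,111--
  m29: -1-01,-11-1,1-1-1,11-0-,111--
  m30: 11--0,111--
  m31: --111,-11-1,1-1-1,111--
Essential: --111, 0-00-, 01--1, 1-0-0, 1-1-1
Petrick residual → -1-01, 11--0
Min cover (7 terms): cde + bd'e + a'c'd' + a'be + ac'e' + ace + abe'

7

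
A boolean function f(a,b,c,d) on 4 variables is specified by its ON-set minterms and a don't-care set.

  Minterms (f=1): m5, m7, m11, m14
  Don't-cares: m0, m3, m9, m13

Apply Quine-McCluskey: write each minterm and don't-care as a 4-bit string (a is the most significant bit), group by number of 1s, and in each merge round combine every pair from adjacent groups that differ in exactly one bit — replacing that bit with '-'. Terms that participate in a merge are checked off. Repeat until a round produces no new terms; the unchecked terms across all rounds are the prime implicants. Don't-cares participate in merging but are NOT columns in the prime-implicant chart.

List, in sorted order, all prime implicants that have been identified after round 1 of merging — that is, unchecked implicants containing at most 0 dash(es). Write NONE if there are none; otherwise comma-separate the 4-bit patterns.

Round 0: 0000 0011✓ 0101✓ 0111✓ 1001✓ 1011✓ 1101✓ 1110
Round 1: -011 -101 0-11 01-1 1-01 10-1
PIs = {-011, -101, 0-11, 0000, 01-1, 1-01, 10-1, 1110}

0000, 1110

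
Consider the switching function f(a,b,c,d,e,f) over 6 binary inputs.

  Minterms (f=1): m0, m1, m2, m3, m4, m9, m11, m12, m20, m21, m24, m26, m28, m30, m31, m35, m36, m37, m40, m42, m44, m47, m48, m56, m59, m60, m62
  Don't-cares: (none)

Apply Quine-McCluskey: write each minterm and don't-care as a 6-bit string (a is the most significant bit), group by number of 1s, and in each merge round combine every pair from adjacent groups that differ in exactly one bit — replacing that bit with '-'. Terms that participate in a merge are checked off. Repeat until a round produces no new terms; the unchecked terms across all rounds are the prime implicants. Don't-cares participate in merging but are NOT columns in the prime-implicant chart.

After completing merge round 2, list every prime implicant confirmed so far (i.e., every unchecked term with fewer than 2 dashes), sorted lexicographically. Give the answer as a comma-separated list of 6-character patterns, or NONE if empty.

size-2^0 implicants → 000000(✓)  000001(✓)  000010(✓)  000011(✓)  000100(✓)  001001(✓)  001011(✓)  001100(✓)  010100(✓)  010101(✓)  011000(✓)  011010(✓)  011100(✓)  011110(✓)  011111(✓)  100011(✓)  100100(✓)  100101(✓)  101000(✓)  101010(✓)  101100(✓)  101111  110000(✓)  111000(✓)  111011  111100(✓)  111110(✓)
size-2^1 implicants → -00011  -00100(✓)  -01100(✓)  -11000(✓)  -11100(✓)  -11110(✓)  0-0100(✓)  0-1100(✓)  00-001(✓)  00-011(✓)  00-100(✓)  000-00  0000-0(✓)  0000-1(✓)  00000-(✓)  00001-(✓)  0010-1(✓)  01-100(✓)  01010-  011-00(✓)  011-10(✓)  0110-0(✓)  0111-0(✓)  01111-  1-1000(✓)  1-1100(✓)  10-100(✓)  10010-  101-00(✓)  1010-0  11-000  111-00(✓)  1111-0(✓)
size-2^2 implicants → --1100  -0-100  -11-00  -111-0  0--100  00-0-1  0000--  011--0  1-1-00
Unchecked terms (primes): --1100, -0-100, -00011, -11-00, -111-0, 0--100, 00-0-1, 000-00, 0000--, 01010-, 011--0, 01111-, 1-1-00, 10010-, 1010-0, 101111, 11-000, 111011

-00011, 000-00, 01010-, 01111-, 10010-, 1010-0, 101111, 11-000, 111011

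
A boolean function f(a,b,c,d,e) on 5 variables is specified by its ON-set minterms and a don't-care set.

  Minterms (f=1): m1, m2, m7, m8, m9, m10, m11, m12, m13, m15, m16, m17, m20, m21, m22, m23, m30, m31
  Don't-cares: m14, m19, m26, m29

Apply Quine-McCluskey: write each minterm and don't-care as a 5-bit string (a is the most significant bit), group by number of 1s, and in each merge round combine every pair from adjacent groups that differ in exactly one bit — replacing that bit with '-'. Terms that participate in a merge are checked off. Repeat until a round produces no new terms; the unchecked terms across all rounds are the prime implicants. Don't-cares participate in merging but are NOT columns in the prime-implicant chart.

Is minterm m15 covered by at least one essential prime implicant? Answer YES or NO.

YES

Round 0: 00001✓ 00010✓ 00111✓ 01000✓ 01001✓ 01010✓ 01011✓ 01100✓ 01101✓ 01110✓ 01111✓ 10000✓ 10001✓ 10011✓ 10100✓ 10101✓ 10110✓ 10111✓ 11010✓ 11101✓ 11110✓ 11111✓
Round 1: -0001 -0111✓ -1010✓ -1101✓ -1110✓ -1111✓ 0-001 0-010 0-111✓ 01-00✓ 01-01✓ 01-10✓ 01-11✓ 010-0✓ 010-1✓ 0100-✓ 0101-✓ 011-0✓ 011-1✓ 0110-✓ 0111-✓ 1-101✓ 1-110✓ 1-111✓ 10-00✓ 10-01✓ 10-11✓ 100-1✓ 1000-✓ 101-0✓ 101-1✓ 1010-✓ 1011-✓ 11-10✓ 111-1✓ 1111-✓
Round 2: --111 -1-10 -11-1 -111- 01--0✓ 01--1✓ 01-0-✓ 01-1-✓ 010--✓ 011--✓ 1-1-1 1-11- 10--1 10-0- 101--
Round 3: 01---
PIs = {--111, -0001, -1-10, -11-1, -111-, 0-001, 0-010, 01---, 1-1-1, 1-11-, 10--1, 10-0-, 101--}
Coverage chart:
  m1: -0001,0-001
  m2: 0-010 ←essential
  m7: --111 ←essential
  m8: 01--- ←essential
  m9: 0-001,01---
  m10: -1-10,0-010,01---
  m11: 01--- ←essential
  m12: 01--- ←essential
  m13: -11-1,01---
  m15: --111,-11-1,-111-,01---
  m16: 10-0- ←essential
  m17: -0001,10--1,10-0-
  m20: 10-0-,101--
  m21: 1-1-1,10--1,10-0-,101--
  m22: 1-11-,101--
  m23: --111,1-1-1,1-11-,10--1,101--
  m30: -1-10,-111-,1-11-
  m31: --111,-11-1,-111-,1-1-1,1-11-
Essential: --111, 0-010, 01---, 10-0-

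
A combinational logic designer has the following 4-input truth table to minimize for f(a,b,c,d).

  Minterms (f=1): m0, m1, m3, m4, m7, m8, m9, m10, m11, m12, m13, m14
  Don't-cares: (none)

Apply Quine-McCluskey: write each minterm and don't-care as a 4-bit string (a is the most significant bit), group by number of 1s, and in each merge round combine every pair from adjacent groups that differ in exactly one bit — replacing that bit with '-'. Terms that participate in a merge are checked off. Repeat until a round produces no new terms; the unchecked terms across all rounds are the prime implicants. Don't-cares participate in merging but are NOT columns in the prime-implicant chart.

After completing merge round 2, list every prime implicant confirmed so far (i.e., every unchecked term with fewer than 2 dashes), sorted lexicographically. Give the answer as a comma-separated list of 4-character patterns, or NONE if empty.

Round 0: 0000✓ 0001✓ 0011✓ 0100✓ 0111✓ 1000✓ 1001✓ 1010✓ 1011✓ 1100✓ 1101✓ 1110✓
Round 1: -000✓ -001✓ -011✓ -100✓ 0-00✓ 0-11 00-1✓ 000-✓ 1-00✓ 1-01✓ 1-10✓ 10-0✓ 10-1✓ 100-✓ 101-✓ 11-0✓ 110-✓
Round 2: --00 -0-1 -00- 1--0 1-0- 10--
PIs = {--00, -0-1, -00-, 0-11, 1--0, 1-0-, 10--}

0-11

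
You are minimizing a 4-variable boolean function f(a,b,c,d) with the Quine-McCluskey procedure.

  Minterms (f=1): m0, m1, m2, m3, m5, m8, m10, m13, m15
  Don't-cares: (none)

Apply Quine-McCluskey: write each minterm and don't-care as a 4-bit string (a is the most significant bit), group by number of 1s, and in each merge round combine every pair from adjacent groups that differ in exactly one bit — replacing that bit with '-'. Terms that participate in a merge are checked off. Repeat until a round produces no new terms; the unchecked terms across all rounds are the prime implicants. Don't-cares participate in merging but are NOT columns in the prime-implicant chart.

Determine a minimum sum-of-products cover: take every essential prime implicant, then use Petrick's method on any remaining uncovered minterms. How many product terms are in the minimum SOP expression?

4

[col 0] 0000*, 0001*, 0010*, 0011*, 0101*, 1000*, 1010*, 1101*, 1111*
[col 1] -000*, -010*, -101, 0-01, 00-0*, 00-1*, 000-*, 001-*, 10-0*, 11-1
[col 2] -0-0, 00--
Prime implicants: -0-0, -101, 0-01, 00--, 11-1
PI chart (minterm → PIs covering it):
  0 | -0-0,00--
  1 | 0-01,00--
  2 | -0-0,00--
  3 | 00--  (sole → essential)
  5 | -101,0-01
  8 | -0-0  (sole → essential)
  10 | -0-0  (sole → essential)
  13 | -101,11-1
  15 | 11-1  (sole → essential)
Essential prime implicants: -0-0, 00--, 11-1
Petrick residual → -101
Minimum SOP uses 4 PIs: b'd' + bc'd + a'b' + abd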